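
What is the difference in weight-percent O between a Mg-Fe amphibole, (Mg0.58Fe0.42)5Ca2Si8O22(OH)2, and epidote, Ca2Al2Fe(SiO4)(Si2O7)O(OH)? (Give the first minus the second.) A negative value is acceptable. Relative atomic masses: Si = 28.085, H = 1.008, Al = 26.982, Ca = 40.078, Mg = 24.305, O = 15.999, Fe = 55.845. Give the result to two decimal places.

M((Mg0.58Fe0.42)5Ca2Si8O22(OH)2) = 878.587 g/mol, so wt% O = 383.976/878.587 × 100 = 43.70%.
M(Ca2Al2Fe(SiO4)(Si2O7)O(OH)) = 483.215 g/mol, so wt% O = 207.987/483.215 × 100 = 43.04%.
43.70 − 43.04 = 0.66 pp.

0.66 percentage points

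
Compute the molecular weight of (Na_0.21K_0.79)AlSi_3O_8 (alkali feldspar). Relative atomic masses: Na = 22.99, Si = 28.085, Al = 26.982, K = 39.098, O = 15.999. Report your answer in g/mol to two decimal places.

M = 0.21(22.99) + 0.79(39.098) + 1(26.982) + 3(28.085) + 8(15.999)

274.94 g/mol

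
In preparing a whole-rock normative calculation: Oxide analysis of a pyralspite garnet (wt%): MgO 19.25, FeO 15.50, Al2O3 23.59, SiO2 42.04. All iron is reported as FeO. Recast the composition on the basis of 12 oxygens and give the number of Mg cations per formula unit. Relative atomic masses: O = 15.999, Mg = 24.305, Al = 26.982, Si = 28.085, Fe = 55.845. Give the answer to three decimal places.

2.057 Mg apfu

19.25 wt% MgO ÷ 40.304 g/mol = 0.47762 mol, giving 0.47762 Mg and 0.47762 O.
15.50 wt% FeO ÷ 71.844 g/mol = 0.21575 mol, giving 0.21575 Fe and 0.21575 O.
23.59 wt% Al2O3 ÷ 101.961 g/mol = 0.23136 mol, giving 0.46272 Al and 0.69408 O.
42.04 wt% SiO2 ÷ 60.083 g/mol = 0.69970 mol, giving 0.69970 Si and 1.39940 O.
Oxygen sums to 2.78685; scaling by 12/2.78685 = 4.30594 puts the formula on 12 O.
Mg: 0.47762 × 4.30594 = 2.057 atoms per formula unit.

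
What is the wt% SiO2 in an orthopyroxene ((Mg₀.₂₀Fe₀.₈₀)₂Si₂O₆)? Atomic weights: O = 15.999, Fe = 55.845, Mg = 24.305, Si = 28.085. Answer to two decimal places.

M((Mg₀.₂₀Fe₀.₈₀)₂Si₂O₆) = 251.238 g/mol; M(SiO2) = 60.083 g/mol.
Moles SiO2 per formula unit = 2 Si ÷ 1 = 2.0000.
SiO2 fraction = (2.0000 × 60.083) / 251.238 = 120.166/251.238 = 0.4783.

47.83 wt%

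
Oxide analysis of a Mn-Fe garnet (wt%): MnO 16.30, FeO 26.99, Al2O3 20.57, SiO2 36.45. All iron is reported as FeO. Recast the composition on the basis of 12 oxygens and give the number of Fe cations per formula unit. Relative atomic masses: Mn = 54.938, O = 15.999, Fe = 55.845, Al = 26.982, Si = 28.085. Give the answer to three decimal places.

16.30 wt% MnO ÷ 70.937 g/mol = 0.22978 mol, giving 0.22978 Mn and 0.22978 O.
26.99 wt% FeO ÷ 71.844 g/mol = 0.37568 mol, giving 0.37568 Fe and 0.37568 O.
20.57 wt% Al2O3 ÷ 101.961 g/mol = 0.20174 mol, giving 0.40348 Al and 0.60522 O.
36.45 wt% SiO2 ÷ 60.083 g/mol = 0.60666 mol, giving 0.60666 Si and 1.21332 O.
Oxygen sums to 2.42400; scaling by 12/2.42400 = 4.95050 puts the formula on 12 O.
Fe: 0.37568 × 4.95050 = 1.860 atoms per formula unit.

1.860 Fe apfu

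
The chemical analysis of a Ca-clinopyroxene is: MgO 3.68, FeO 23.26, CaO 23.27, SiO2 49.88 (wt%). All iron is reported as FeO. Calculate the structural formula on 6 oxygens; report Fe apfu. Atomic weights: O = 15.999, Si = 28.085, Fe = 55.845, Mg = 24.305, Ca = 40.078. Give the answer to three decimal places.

0.780 Fe apfu

3.68 wt% MgO ÷ 40.304 g/mol = 0.09131 mol, giving 0.09131 Mg and 0.09131 O.
23.26 wt% FeO ÷ 71.844 g/mol = 0.32376 mol, giving 0.32376 Fe and 0.32376 O.
23.27 wt% CaO ÷ 56.077 g/mol = 0.41497 mol, giving 0.41497 Ca and 0.41497 O.
49.88 wt% SiO2 ÷ 60.083 g/mol = 0.83018 mol, giving 0.83018 Si and 1.66036 O.
Oxygen sums to 2.49040; scaling by 6/2.49040 = 2.40925 puts the formula on 6 O.
Fe: 0.32376 × 2.40925 = 0.780 atoms per formula unit.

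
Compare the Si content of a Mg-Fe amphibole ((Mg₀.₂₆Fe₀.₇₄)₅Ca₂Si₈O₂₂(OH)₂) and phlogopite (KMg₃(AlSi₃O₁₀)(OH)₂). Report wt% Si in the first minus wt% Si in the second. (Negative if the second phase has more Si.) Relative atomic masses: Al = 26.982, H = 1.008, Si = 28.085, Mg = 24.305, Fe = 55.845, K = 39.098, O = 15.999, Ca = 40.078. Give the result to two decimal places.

3.99 percentage points

M((Mg₀.₂₆Fe₀.₇₄)₅Ca₂Si₈O₂₂(OH)₂) = 929.051 g/mol, so wt% Si = 224.680/929.051 × 100 = 24.18%.
M(KMg₃(AlSi₃O₁₀)(OH)₂) = 417.254 g/mol, so wt% Si = 84.255/417.254 × 100 = 20.19%.
24.18 − 20.19 = 3.99 pp.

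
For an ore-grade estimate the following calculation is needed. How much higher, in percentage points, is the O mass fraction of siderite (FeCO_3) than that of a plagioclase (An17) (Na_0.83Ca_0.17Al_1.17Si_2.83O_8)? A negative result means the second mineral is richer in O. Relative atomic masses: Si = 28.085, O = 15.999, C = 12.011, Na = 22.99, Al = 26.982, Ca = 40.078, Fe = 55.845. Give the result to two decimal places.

M(FeCO_3) = 115.853 g/mol, so wt% O = 47.997/115.853 × 100 = 41.43%.
M(Na_0.83Ca_0.17Al_1.17Si_2.83O_8) = 264.936 g/mol, so wt% O = 127.992/264.936 × 100 = 48.31%.
41.43 − 48.31 = -6.88 pp.

-6.88 percentage points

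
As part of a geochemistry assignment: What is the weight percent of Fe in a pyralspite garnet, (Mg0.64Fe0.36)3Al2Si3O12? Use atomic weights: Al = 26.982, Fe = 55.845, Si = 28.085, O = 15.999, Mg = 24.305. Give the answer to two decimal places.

M((Mg0.64Fe0.36)3Al2Si3O12) = 437.185 g/mol.
Fe contributes 1.08 × 55.845 = 60.313 g per mole.
60.313/437.185 = 0.1380 → 13.80%.

13.80 wt%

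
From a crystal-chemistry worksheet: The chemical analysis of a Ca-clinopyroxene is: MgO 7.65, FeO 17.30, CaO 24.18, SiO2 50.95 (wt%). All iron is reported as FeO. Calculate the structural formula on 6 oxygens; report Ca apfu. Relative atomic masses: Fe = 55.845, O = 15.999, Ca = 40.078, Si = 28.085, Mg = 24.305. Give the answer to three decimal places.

7.65 wt% MgO ÷ 40.304 g/mol = 0.18981 mol, giving 0.18981 Mg and 0.18981 O.
17.30 wt% FeO ÷ 71.844 g/mol = 0.24080 mol, giving 0.24080 Fe and 0.24080 O.
24.18 wt% CaO ÷ 56.077 g/mol = 0.43119 mol, giving 0.43119 Ca and 0.43119 O.
50.95 wt% SiO2 ÷ 60.083 g/mol = 0.84799 mol, giving 0.84799 Si and 1.69598 O.
Oxygen sums to 2.55778; scaling by 6/2.55778 = 2.34578 puts the formula on 6 O.
Ca: 0.43119 × 2.34578 = 1.011 atoms per formula unit.

1.011 Ca apfu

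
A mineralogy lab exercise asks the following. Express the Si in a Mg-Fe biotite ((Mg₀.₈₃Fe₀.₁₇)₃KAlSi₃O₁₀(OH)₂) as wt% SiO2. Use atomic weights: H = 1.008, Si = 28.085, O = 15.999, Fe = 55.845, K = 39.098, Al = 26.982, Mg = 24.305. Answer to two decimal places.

41.60 wt%

M((Mg₀.₈₃Fe₀.₁₇)₃KAlSi₃O₁₀(OH)₂) = 433.339 g/mol; M(SiO2) = 60.083 g/mol.
Moles SiO2 per formula unit = 3 Si ÷ 1 = 3.0000.
SiO2 fraction = (3.0000 × 60.083) / 433.339 = 180.249/433.339 = 0.4160.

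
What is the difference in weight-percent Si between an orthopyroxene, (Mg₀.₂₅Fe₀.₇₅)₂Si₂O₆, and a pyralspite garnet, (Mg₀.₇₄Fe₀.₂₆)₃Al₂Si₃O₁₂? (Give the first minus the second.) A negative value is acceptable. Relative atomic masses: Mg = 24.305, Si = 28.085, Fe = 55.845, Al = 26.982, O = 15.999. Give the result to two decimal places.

M((Mg₀.₂₅Fe₀.₇₅)₂Si₂O₆) = 248.084 g/mol, so wt% Si = 56.170/248.084 × 100 = 22.64%.
M((Mg₀.₇₄Fe₀.₂₆)₃Al₂Si₃O₁₂) = 427.723 g/mol, so wt% Si = 84.255/427.723 × 100 = 19.70%.
22.64 − 19.70 = 2.94 pp.

2.94 percentage points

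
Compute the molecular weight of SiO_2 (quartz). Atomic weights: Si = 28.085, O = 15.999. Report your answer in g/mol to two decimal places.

60.08 g/mol

Si: 1 × 28.085 = 28.0850
O: 2 × 15.999 = 31.9980
Summing the contributions gives the formula mass.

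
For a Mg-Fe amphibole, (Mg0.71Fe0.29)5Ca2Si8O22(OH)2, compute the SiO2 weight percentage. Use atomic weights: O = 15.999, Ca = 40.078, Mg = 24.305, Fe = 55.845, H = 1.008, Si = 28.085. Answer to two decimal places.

56.02 wt%

Molar mass of (Mg0.71Fe0.29)5Ca2Si8O22(OH)2 = 3.55×24.305 + 1.45×55.845 + 2×40.078 + 8×28.085 + 24×15.999 + 2×1.008 = 858.086 g/mol.
Each formula unit contains 8 Si, equivalent to 8/1 = 8.0000 mol SiO2.
M(SiO2) = 1×28.085 + 2×15.999 = 60.083 g/mol.
Mass of SiO2 per formula unit = 8.0000 × 60.083 = 480.664 g.
SiO2 wt% = 480.664 / 858.086 × 100 = 56.02%.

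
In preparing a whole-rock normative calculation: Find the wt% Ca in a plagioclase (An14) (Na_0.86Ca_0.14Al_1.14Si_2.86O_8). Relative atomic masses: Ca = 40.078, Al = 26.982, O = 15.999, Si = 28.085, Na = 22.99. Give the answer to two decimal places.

2.12 weight percent

Molar mass of Na_0.86Ca_0.14Al_1.14Si_2.86O_8: 0.86×22.99 + 0.14×40.078 + 1.14×26.982 + 2.86×28.085 + 8×15.999 = 264.457 g/mol.
Mass of Ca per formula unit: 0.14 × 40.078 = 5.611 g.
Weight fraction Ca = 5.611 / 264.457 = 0.0212.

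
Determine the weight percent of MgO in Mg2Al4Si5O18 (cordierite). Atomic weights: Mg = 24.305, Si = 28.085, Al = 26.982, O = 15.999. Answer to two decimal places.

M(Mg2Al4Si5O18) = 584.945 g/mol; M(MgO) = 40.304 g/mol.
Moles MgO per formula unit = 2 Mg ÷ 1 = 2.0000.
MgO fraction = (2.0000 × 40.304) / 584.945 = 80.608/584.945 = 0.1378.

13.78 wt%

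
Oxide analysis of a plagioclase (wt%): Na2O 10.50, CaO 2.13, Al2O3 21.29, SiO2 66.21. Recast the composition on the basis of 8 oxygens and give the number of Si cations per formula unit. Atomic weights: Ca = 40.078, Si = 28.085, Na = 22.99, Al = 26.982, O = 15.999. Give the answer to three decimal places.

2.902 Si apfu

Na2O: 10.50/61.979 = 0.16941 mol → 0.33882 mol Na, 0.16941 mol O.
CaO: 2.13/56.077 = 0.03798 mol → 0.03798 mol Ca, 0.03798 mol O.
Al2O3: 21.29/101.961 = 0.20881 mol → 0.41762 mol Al, 0.62643 mol O.
SiO2: 66.21/60.083 = 1.10198 mol → 1.10198 mol Si, 2.20396 mol O.
Total oxygen = 3.03778 mol. Normalization factor = 8/3.03778 = 2.63350.
Si per 8 O = 1.10198 × 2.63350 = 2.902.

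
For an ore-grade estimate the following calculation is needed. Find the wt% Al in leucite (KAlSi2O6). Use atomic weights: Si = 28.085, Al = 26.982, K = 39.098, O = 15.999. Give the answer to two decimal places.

12.36 wt%

M(KAlSi2O6) = 218.244 g/mol.
Al contributes 1 × 26.982 = 26.982 g per mole.
26.982/218.244 = 0.1236 → 12.36%.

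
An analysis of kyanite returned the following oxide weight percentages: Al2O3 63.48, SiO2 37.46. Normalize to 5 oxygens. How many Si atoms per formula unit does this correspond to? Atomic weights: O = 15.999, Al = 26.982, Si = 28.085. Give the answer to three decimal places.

Al2O3: 63.48/101.961 = 0.62259 mol → 1.24518 mol Al, 1.86777 mol O.
SiO2: 37.46/60.083 = 0.62347 mol → 0.62347 mol Si, 1.24694 mol O.
Total oxygen = 3.11471 mol. Normalization factor = 5/3.11471 = 1.60529.
Si per 5 O = 0.62347 × 1.60529 = 1.001.

1.001 Si apfu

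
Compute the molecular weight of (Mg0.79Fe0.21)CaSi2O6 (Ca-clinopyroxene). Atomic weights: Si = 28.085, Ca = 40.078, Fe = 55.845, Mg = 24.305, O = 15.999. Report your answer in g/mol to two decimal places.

223.17 g/mol

The formula mass is the sum 0.79*24.305 + 0.21*55.845 + 1*40.078 + 2*28.085 + 6*15.999.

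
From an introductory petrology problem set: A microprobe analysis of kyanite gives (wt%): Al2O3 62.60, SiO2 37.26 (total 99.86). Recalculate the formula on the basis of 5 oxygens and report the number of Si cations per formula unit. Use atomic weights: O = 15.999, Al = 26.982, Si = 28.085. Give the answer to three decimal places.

Al2O3 (M=101.961): mol = 0.61396; Al = 1.22792, O = 1.84188.
SiO2 (M=60.083): mol = 0.62014; Si = 0.62014, O = 1.24028.
ΣO = 3.08216; factor = 5/ΣO = 1.62224.
Si apfu = 0.62014 × 1.62224 = 1.006.

1.006 Si apfu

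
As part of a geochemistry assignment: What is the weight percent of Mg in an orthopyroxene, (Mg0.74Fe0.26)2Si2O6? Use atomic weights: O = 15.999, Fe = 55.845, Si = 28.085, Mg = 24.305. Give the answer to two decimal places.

16.56 wt%

Formula mass = 1.48*24.305 + 0.52*55.845 + 2*28.085 + 6*15.999 = 217.175 g/mol, of which 35.971 g is Mg.
So Mg makes up 35.971/217.175 = 0.1656 of the mass, i.e. 16.56%.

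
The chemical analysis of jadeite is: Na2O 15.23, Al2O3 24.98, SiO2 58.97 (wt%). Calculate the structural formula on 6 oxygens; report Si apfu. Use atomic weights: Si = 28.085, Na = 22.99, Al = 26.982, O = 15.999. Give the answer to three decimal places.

Na2O (M=61.979): mol = 0.24573; Na = 0.49146, O = 0.24573.
Al2O3 (M=101.961): mol = 0.24500; Al = 0.49000, O = 0.73500.
SiO2 (M=60.083): mol = 0.98148; Si = 0.98148, O = 1.96296.
ΣO = 2.94369; factor = 6/ΣO = 2.03826.
Si apfu = 0.98148 × 2.03826 = 2.001.

2.001 Si apfu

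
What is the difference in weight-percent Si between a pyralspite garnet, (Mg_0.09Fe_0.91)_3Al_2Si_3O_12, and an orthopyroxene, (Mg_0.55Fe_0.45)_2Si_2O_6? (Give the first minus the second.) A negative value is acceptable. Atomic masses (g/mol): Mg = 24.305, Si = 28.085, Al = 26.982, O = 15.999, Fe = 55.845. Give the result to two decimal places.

First mineral: 84.255 g Si in 489.226 g formula = 17.22 wt% Si.
Second mineral: 56.170 g Si in 229.160 g formula = 24.51 wt% Si.
17.22% − 24.51% gives a difference of -7.29 percentage points.

-7.29 percentage points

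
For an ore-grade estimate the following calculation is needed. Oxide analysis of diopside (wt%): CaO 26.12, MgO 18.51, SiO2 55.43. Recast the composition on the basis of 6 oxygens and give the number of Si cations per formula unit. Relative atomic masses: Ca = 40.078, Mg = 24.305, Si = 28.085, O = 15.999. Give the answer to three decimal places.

CaO (M=56.077): mol = 0.46579; Ca = 0.46579, O = 0.46579.
MgO (M=40.304): mol = 0.45926; Mg = 0.45926, O = 0.45926.
SiO2 (M=60.083): mol = 0.92256; Si = 0.92256, O = 1.84512.
ΣO = 2.77017; factor = 6/ΣO = 2.16593.
Si apfu = 0.92256 × 2.16593 = 1.998.

1.998 Si apfu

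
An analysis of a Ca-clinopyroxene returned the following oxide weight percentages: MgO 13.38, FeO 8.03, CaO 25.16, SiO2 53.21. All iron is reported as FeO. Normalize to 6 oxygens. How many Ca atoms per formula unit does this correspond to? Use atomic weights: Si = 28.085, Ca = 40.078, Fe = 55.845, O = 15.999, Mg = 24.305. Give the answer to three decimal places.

MgO: 13.38/40.304 = 0.33198 mol → 0.33198 mol Mg, 0.33198 mol O.
FeO: 8.03/71.844 = 0.11177 mol → 0.11177 mol Fe, 0.11177 mol O.
CaO: 25.16/56.077 = 0.44867 mol → 0.44867 mol Ca, 0.44867 mol O.
SiO2: 53.21/60.083 = 0.88561 mol → 0.88561 mol Si, 1.77122 mol O.
Total oxygen = 2.66364 mol. Normalization factor = 6/2.66364 = 2.25256.
Ca per 6 O = 0.44867 × 2.25256 = 1.011.

1.011 Ca apfu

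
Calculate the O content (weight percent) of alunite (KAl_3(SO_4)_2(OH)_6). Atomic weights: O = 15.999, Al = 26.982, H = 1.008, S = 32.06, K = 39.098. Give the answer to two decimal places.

Formula mass = 1·39.098 + 3·26.982 + 2·32.06 + 14·15.999 + 6·1.008 = 414.198 g/mol, of which 223.986 g is O.
So O makes up 223.986/414.198 = 0.5408 of the mass, i.e. 54.08%.

54.08 weight percent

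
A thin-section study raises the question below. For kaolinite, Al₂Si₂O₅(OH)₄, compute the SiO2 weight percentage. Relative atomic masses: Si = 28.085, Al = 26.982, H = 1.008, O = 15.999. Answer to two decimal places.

46.55 wt%

M(Al₂Si₂O₅(OH)₄) = 258.157 g/mol; M(SiO2) = 60.083 g/mol.
Moles SiO2 per formula unit = 2 Si ÷ 1 = 2.0000.
SiO2 fraction = (2.0000 × 60.083) / 258.157 = 120.166/258.157 = 0.4655.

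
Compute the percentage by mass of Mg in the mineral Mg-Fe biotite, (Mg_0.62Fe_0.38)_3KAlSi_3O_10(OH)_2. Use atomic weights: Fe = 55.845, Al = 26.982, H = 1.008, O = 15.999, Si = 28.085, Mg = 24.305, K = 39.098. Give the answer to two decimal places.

9.97 mass %

M((Mg_0.62Fe_0.38)_3KAlSi_3O_10(OH)_2) = 453.210 g/mol.
Mg contributes 1.86 × 24.305 = 45.207 g per mole.
45.207/453.210 = 0.0997 → 9.97%.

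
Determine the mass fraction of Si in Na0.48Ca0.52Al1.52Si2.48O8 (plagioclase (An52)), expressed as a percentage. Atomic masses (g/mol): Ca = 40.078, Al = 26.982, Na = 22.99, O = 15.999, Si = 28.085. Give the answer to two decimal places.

25.75 wt%

Formula mass = 0.48*22.99 + 0.52*40.078 + 1.52*26.982 + 2.48*28.085 + 8*15.999 = 270.531 g/mol, of which 69.651 g is Si.
So Si makes up 69.651/270.531 = 0.2575 of the mass, i.e. 25.75%.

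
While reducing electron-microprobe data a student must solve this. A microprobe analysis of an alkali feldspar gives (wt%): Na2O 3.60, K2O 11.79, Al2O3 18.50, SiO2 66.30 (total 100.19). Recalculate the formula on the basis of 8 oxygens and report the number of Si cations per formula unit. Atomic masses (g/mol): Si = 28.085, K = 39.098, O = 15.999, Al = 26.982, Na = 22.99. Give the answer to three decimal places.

3.008 Si apfu

3.60 wt% Na2O ÷ 61.979 g/mol = 0.05808 mol, giving 0.11616 Na and 0.05808 O.
11.79 wt% K2O ÷ 94.195 g/mol = 0.12517 mol, giving 0.25034 K and 0.12517 O.
18.50 wt% Al2O3 ÷ 101.961 g/mol = 0.18144 mol, giving 0.36288 Al and 0.54432 O.
66.30 wt% SiO2 ÷ 60.083 g/mol = 1.10347 mol, giving 1.10347 Si and 2.20694 O.
Oxygen sums to 2.93451; scaling by 8/2.93451 = 2.72618 puts the formula on 8 O.
Si: 1.10347 × 2.72618 = 3.008 atoms per formula unit.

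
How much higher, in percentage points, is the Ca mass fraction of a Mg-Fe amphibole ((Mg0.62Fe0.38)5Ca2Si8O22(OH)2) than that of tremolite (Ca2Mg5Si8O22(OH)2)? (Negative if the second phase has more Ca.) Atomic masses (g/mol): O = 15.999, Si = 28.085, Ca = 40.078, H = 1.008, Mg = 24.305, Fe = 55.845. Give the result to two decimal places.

-0.68 percentage points

Ca in (Mg0.62Fe0.38)5Ca2Si8O22(OH)2: molar mass 872.279 g/mol; 2×40.078 = 80.156 g → 9.19 wt%.
Ca in Ca2Mg5Si8O22(OH)2: molar mass 812.353 g/mol; 2×40.078 = 80.156 g → 9.87 wt%.
Difference = 9.19 − 9.87 = -0.68 percentage points.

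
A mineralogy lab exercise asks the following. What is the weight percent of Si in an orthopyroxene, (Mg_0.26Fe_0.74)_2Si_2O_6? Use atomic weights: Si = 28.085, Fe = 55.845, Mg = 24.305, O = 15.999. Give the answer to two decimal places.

22.70 weight percent

Formula mass = 0.52×24.305 + 1.48×55.845 + 2×28.085 + 6×15.999 = 247.453 g/mol, of which 56.170 g is Si.
So Si makes up 56.170/247.453 = 0.2270 of the mass, i.e. 22.70%.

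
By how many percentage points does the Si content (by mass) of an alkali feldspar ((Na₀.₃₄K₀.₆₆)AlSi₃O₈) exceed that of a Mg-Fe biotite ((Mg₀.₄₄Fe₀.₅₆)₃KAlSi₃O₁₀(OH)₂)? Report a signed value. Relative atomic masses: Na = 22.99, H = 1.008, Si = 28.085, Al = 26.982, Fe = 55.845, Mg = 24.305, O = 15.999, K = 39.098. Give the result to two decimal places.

12.96 percentage points

First mineral: 84.255 g Si in 272.850 g formula = 30.88 wt% Si.
Second mineral: 84.255 g Si in 470.241 g formula = 17.92 wt% Si.
30.88% − 17.92% gives a difference of 12.96 percentage points.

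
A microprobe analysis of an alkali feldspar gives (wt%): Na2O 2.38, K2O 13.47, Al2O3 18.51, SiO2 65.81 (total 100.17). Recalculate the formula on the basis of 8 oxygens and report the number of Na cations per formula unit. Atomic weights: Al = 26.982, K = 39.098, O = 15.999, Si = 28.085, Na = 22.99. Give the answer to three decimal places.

0.211 Na apfu

Na2O: 2.38/61.979 = 0.03840 mol → 0.07680 mol Na, 0.03840 mol O.
K2O: 13.47/94.195 = 0.14300 mol → 0.28600 mol K, 0.14300 mol O.
Al2O3: 18.51/101.961 = 0.18154 mol → 0.36308 mol Al, 0.54462 mol O.
SiO2: 65.81/60.083 = 1.09532 mol → 1.09532 mol Si, 2.19064 mol O.
Total oxygen = 2.91666 mol. Normalization factor = 8/2.91666 = 2.74286.
Na per 8 O = 0.07680 × 2.74286 = 0.211.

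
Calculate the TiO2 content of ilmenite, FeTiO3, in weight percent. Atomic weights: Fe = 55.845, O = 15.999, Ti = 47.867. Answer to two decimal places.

M(FeTiO3) = 151.709 g/mol; M(TiO2) = 79.865 g/mol.
Moles TiO2 per formula unit = 1 Ti ÷ 1 = 1.0000.
TiO2 fraction = (1.0000 × 79.865) / 151.709 = 79.865/151.709 = 0.5264.

52.64 wt%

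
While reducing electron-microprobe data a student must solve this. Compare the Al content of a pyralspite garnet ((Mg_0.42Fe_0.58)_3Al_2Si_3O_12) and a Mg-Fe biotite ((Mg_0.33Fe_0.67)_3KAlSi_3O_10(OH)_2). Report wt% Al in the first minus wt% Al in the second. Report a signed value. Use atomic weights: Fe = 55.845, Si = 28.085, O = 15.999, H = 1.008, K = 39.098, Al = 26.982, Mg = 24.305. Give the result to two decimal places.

M((Mg_0.42Fe_0.58)_3Al_2Si_3O_12) = 458.002 g/mol, so wt% Al = 53.964/458.002 × 100 = 11.78%.
M((Mg_0.33Fe_0.67)_3KAlSi_3O_10(OH)_2) = 480.649 g/mol, so wt% Al = 26.982/480.649 × 100 = 5.61%.
11.78 − 5.61 = 6.17 pp.

6.17 percentage points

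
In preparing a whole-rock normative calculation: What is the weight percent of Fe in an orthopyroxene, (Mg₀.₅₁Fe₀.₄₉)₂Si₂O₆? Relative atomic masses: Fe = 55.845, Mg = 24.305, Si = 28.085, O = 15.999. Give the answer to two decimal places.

23.62 wt%

Formula mass = 1.02·24.305 + 0.98·55.845 + 2·28.085 + 6·15.999 = 231.683 g/mol, of which 54.728 g is Fe.
So Fe makes up 54.728/231.683 = 0.2362 of the mass, i.e. 23.62%.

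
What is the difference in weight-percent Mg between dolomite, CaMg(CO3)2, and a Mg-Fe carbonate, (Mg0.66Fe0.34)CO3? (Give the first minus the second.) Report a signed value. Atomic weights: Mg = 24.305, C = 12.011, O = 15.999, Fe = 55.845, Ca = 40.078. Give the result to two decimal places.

Mg in CaMg(CO3)2: molar mass 184.399 g/mol; 1×24.305 = 24.305 g → 13.18 wt%.
Mg in (Mg0.66Fe0.34)CO3: molar mass 95.037 g/mol; 0.66×24.305 = 16.041 g → 16.88 wt%.
Difference = 13.18 − 16.88 = -3.70 percentage points.

-3.70 percentage points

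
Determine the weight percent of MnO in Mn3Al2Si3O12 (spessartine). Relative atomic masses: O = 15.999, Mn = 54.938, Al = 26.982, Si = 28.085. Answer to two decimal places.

Formula mass = 495.021 g/mol.
3 Mn → 3.0000 mol MnO per formula unit; M(MnO) = 70.937, so MnO mass = 212.811 g.
212.811/495.021 × 100 = 42.99 wt%.

42.99 wt%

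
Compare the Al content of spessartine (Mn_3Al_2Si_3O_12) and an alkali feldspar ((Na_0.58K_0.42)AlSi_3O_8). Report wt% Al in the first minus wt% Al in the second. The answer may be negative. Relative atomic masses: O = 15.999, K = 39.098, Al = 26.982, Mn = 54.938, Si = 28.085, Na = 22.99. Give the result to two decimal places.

0.87 percentage points

Al in Mn_3Al_2Si_3O_12: molar mass 495.021 g/mol; 2×26.982 = 53.964 g → 10.90 wt%.
Al in (Na_0.58K_0.42)AlSi_3O_8: molar mass 268.984 g/mol; 1×26.982 = 26.982 g → 10.03 wt%.
Difference = 10.90 − 10.03 = 0.87 percentage points.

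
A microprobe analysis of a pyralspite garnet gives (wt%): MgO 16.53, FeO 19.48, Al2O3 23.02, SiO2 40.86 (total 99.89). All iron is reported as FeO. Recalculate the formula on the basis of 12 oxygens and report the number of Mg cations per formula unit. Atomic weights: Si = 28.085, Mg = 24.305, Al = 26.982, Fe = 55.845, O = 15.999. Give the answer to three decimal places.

1.810 Mg apfu

MgO (M=40.304): mol = 0.41013; Mg = 0.41013, O = 0.41013.
FeO (M=71.844): mol = 0.27114; Fe = 0.27114, O = 0.27114.
Al2O3 (M=101.961): mol = 0.22577; Al = 0.45154, O = 0.67731.
SiO2 (M=60.083): mol = 0.68006; Si = 0.68006, O = 1.36012.
ΣO = 2.71870; factor = 12/ΣO = 4.41387.
Mg apfu = 0.41013 × 4.41387 = 1.810.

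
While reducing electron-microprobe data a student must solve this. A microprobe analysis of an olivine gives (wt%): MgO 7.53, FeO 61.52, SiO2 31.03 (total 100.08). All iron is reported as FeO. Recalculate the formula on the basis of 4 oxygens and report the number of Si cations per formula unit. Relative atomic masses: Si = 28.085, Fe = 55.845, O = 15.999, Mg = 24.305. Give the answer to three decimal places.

0.995 Si apfu

7.53 wt% MgO ÷ 40.304 g/mol = 0.18683 mol, giving 0.18683 Mg and 0.18683 O.
61.52 wt% FeO ÷ 71.844 g/mol = 0.85630 mol, giving 0.85630 Fe and 0.85630 O.
31.03 wt% SiO2 ÷ 60.083 g/mol = 0.51645 mol, giving 0.51645 Si and 1.03290 O.
Oxygen sums to 2.07603; scaling by 4/2.07603 = 1.92675 puts the formula on 4 O.
Si: 0.51645 × 1.92675 = 0.995 atoms per formula unit.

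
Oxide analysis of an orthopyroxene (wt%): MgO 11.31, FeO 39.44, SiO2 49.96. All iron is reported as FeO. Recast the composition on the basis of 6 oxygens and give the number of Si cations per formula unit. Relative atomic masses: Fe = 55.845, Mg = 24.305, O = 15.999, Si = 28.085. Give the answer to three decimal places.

2.002 Si apfu

MgO (M=40.304): mol = 0.28062; Mg = 0.28062, O = 0.28062.
FeO (M=71.844): mol = 0.54897; Fe = 0.54897, O = 0.54897.
SiO2 (M=60.083): mol = 0.83152; Si = 0.83152, O = 1.66304.
ΣO = 2.49263; factor = 6/ΣO = 2.40710.
Si apfu = 0.83152 × 2.40710 = 2.002.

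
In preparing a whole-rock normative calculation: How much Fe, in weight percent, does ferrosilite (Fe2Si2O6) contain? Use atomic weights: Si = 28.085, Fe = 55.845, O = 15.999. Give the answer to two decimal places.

42.33 weight percent

M(Fe2Si2O6) = 263.854 g/mol.
Fe contributes 2 × 55.845 = 111.690 g per mole.
111.690/263.854 = 0.4233 → 42.33%.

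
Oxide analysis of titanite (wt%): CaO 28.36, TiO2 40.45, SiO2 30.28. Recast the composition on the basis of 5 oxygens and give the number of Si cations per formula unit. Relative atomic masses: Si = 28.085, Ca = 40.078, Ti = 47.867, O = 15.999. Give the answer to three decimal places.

0.997 Si apfu

CaO: 28.36/56.077 = 0.50573 mol → 0.50573 mol Ca, 0.50573 mol O.
TiO2: 40.45/79.865 = 0.50648 mol → 0.50648 mol Ti, 1.01296 mol O.
SiO2: 30.28/60.083 = 0.50397 mol → 0.50397 mol Si, 1.00794 mol O.
Total oxygen = 2.52663 mol. Normalization factor = 5/2.52663 = 1.97892.
Si per 5 O = 0.50397 × 1.97892 = 0.997.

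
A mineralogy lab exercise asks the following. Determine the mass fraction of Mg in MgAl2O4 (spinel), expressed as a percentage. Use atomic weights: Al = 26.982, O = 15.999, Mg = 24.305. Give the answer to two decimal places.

Formula mass = 1×24.305 + 2×26.982 + 4×15.999 = 142.265 g/mol, of which 24.305 g is Mg.
So Mg makes up 24.305/142.265 = 0.1708 of the mass, i.e. 17.08%.

17.08 wt%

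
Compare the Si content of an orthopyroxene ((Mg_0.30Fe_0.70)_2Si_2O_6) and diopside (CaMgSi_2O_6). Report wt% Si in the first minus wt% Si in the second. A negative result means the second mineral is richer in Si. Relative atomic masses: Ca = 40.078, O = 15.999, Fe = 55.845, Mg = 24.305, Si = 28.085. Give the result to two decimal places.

-3.01 percentage points

Si in (Mg_0.30Fe_0.70)_2Si_2O_6: molar mass 244.930 g/mol; 2×28.085 = 56.170 g → 22.93 wt%.
Si in CaMgSi_2O_6: molar mass 216.547 g/mol; 2×28.085 = 56.170 g → 25.94 wt%.
Difference = 22.93 − 25.94 = -3.01 percentage points.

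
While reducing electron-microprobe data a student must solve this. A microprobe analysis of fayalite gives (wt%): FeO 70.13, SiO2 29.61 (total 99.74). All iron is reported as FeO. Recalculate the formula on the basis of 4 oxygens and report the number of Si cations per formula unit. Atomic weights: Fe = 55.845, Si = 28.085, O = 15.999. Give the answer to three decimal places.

1.005 Si apfu

FeO (M=71.844): mol = 0.97614; Fe = 0.97614, O = 0.97614.
SiO2 (M=60.083): mol = 0.49282; Si = 0.49282, O = 0.98564.
ΣO = 1.96178; factor = 4/ΣO = 2.03896.
Si apfu = 0.49282 × 2.03896 = 1.005.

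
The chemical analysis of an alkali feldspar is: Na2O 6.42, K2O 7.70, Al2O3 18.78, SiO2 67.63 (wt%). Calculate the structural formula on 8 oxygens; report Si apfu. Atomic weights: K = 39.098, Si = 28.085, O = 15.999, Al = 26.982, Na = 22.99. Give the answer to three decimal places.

3.013 Si apfu

6.42 wt% Na2O ÷ 61.979 g/mol = 0.10358 mol, giving 0.20716 Na and 0.10358 O.
7.70 wt% K2O ÷ 94.195 g/mol = 0.08175 mol, giving 0.16350 K and 0.08175 O.
18.78 wt% Al2O3 ÷ 101.961 g/mol = 0.18419 mol, giving 0.36838 Al and 0.55257 O.
67.63 wt% SiO2 ÷ 60.083 g/mol = 1.12561 mol, giving 1.12561 Si and 2.25122 O.
Oxygen sums to 2.98912; scaling by 8/2.98912 = 2.67637 puts the formula on 8 O.
Si: 1.12561 × 2.67637 = 3.013 atoms per formula unit.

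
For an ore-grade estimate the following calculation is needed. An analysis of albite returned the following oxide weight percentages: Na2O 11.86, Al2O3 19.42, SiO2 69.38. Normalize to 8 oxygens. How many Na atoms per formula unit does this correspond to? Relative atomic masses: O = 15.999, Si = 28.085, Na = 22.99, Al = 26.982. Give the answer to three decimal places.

0.997 Na apfu

Na2O: 11.86/61.979 = 0.19136 mol → 0.38272 mol Na, 0.19136 mol O.
Al2O3: 19.42/101.961 = 0.19046 mol → 0.38092 mol Al, 0.57138 mol O.
SiO2: 69.38/60.083 = 1.15474 mol → 1.15474 mol Si, 2.30948 mol O.
Total oxygen = 3.07222 mol. Normalization factor = 8/3.07222 = 2.60398.
Na per 8 O = 0.38272 × 2.60398 = 0.997.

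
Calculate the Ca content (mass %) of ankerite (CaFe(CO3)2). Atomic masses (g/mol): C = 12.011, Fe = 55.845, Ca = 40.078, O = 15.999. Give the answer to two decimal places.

18.56 mass %

M(CaFe(CO3)2) = 215.939 g/mol.
Ca contributes 1 × 40.078 = 40.078 g per mole.
40.078/215.939 = 0.1856 → 18.56%.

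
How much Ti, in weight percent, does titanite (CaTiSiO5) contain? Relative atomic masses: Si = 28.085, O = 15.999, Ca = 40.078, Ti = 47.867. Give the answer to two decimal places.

Formula mass = 1×40.078 + 1×47.867 + 1×28.085 + 5×15.999 = 196.025 g/mol, of which 47.867 g is Ti.
So Ti makes up 47.867/196.025 = 0.2442 of the mass, i.e. 24.42%.

24.42 weight percent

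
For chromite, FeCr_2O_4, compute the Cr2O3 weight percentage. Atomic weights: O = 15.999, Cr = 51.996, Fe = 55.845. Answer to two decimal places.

67.90 wt%

Formula mass = 223.833 g/mol.
2 Cr → 1.0000 mol Cr2O3 per formula unit; M(Cr2O3) = 151.989, so Cr2O3 mass = 151.989 g.
151.989/223.833 × 100 = 67.90 wt%.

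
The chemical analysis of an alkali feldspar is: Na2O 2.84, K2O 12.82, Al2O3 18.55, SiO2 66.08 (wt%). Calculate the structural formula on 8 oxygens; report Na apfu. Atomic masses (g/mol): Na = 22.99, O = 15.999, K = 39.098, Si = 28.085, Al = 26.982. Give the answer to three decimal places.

0.250 Na apfu

2.84 wt% Na2O ÷ 61.979 g/mol = 0.04582 mol, giving 0.09164 Na and 0.04582 O.
12.82 wt% K2O ÷ 94.195 g/mol = 0.13610 mol, giving 0.27220 K and 0.13610 O.
18.55 wt% Al2O3 ÷ 101.961 g/mol = 0.18193 mol, giving 0.36386 Al and 0.54579 O.
66.08 wt% SiO2 ÷ 60.083 g/mol = 1.09981 mol, giving 1.09981 Si and 2.19962 O.
Oxygen sums to 2.92733; scaling by 8/2.92733 = 2.73287 puts the formula on 8 O.
Na: 0.09164 × 2.73287 = 0.250 atoms per formula unit.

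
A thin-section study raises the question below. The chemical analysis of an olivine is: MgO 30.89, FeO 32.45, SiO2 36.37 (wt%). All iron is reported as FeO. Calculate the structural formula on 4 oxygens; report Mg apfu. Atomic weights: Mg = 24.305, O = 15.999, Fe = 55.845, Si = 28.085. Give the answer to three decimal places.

MgO (M=40.304): mol = 0.76643; Mg = 0.76643, O = 0.76643.
FeO (M=71.844): mol = 0.45167; Fe = 0.45167, O = 0.45167.
SiO2 (M=60.083): mol = 0.60533; Si = 0.60533, O = 1.21066.
ΣO = 2.42876; factor = 4/ΣO = 1.64693.
Mg apfu = 0.76643 × 1.64693 = 1.262.

1.262 Mg apfu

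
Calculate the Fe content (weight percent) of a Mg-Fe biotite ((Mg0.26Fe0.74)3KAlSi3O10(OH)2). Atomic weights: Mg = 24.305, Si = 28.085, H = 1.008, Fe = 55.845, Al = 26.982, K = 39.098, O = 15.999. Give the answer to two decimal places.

25.44 weight percent

Molar mass of (Mg0.26Fe0.74)3KAlSi3O10(OH)2: 0.78·24.305 + 2.22·55.845 + 1·39.098 + 1·26.982 + 3·28.085 + 12·15.999 + 2·1.008 = 487.273 g/mol.
Mass of Fe per formula unit: 2.22 × 55.845 = 123.976 g.
Weight fraction Fe = 123.976 / 487.273 = 0.2544.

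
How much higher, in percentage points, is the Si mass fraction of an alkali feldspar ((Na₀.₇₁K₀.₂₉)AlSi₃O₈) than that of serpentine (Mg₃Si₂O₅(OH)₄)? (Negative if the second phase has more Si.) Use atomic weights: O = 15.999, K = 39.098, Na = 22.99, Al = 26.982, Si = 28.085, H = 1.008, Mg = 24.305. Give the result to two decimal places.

11.30 percentage points

Si in (Na₀.₇₁K₀.₂₉)AlSi₃O₈: molar mass 266.890 g/mol; 3×28.085 = 84.255 g → 31.57 wt%.
Si in Mg₃Si₂O₅(OH)₄: molar mass 277.108 g/mol; 2×28.085 = 56.170 g → 20.27 wt%.
Difference = 31.57 − 20.27 = 11.30 percentage points.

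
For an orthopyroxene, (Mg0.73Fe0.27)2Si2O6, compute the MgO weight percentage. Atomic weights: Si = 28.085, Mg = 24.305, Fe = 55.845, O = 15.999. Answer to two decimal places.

27.02 wt%

Molar mass of (Mg0.73Fe0.27)2Si2O6 = 1.46*24.305 + 0.54*55.845 + 2*28.085 + 6*15.999 = 217.806 g/mol.
Each formula unit contains 1.46 Mg, equivalent to 1.46/1 = 1.4600 mol MgO.
M(MgO) = 1×24.305 + 1×15.999 = 40.304 g/mol.
Mass of MgO per formula unit = 1.4600 × 40.304 = 58.844 g.
MgO wt% = 58.844 / 217.806 × 100 = 27.02%.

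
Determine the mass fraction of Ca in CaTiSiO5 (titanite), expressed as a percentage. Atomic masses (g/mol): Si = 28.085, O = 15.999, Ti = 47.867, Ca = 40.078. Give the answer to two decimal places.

Molar mass of CaTiSiO5: 1·40.078 + 1·47.867 + 1·28.085 + 5·15.999 = 196.025 g/mol.
Mass of Ca per formula unit: 1 × 40.078 = 40.078 g.
Weight fraction Ca = 40.078 / 196.025 = 0.2045.

20.45 wt%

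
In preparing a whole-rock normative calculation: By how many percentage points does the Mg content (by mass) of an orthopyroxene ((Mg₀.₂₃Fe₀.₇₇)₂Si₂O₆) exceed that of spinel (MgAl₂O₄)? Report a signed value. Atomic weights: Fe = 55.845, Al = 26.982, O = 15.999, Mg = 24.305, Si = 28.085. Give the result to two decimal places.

-12.60 percentage points

Mg in (Mg₀.₂₃Fe₀.₇₇)₂Si₂O₆: molar mass 249.346 g/mol; 0.46×24.305 = 11.180 g → 4.48 wt%.
Mg in MgAl₂O₄: molar mass 142.265 g/mol; 1×24.305 = 24.305 g → 17.08 wt%.
Difference = 4.48 − 17.08 = -12.60 percentage points.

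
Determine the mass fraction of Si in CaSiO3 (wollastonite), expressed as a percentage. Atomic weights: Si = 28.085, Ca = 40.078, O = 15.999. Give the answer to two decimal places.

24.18 wt%

Molar mass of CaSiO3: 1*40.078 + 1*28.085 + 3*15.999 = 116.160 g/mol.
Mass of Si per formula unit: 1 × 28.085 = 28.085 g.
Weight fraction Si = 28.085 / 116.160 = 0.2418.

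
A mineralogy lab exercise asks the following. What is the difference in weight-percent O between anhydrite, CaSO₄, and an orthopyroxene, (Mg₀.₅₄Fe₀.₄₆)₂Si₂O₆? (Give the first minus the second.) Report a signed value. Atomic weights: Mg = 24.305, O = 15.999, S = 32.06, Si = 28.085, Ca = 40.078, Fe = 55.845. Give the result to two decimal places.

5.24 percentage points

M(CaSO₄) = 136.134 g/mol, so wt% O = 63.996/136.134 × 100 = 47.01%.
M((Mg₀.₅₄Fe₀.₄₆)₂Si₂O₆) = 229.791 g/mol, so wt% O = 95.994/229.791 × 100 = 41.77%.
47.01 − 41.77 = 5.24 pp.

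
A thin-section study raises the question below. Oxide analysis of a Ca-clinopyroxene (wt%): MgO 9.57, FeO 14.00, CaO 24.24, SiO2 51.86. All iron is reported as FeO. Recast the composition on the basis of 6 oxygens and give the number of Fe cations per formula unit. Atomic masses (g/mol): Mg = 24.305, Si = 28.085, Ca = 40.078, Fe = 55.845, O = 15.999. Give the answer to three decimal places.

9.57 wt% MgO ÷ 40.304 g/mol = 0.23745 mol, giving 0.23745 Mg and 0.23745 O.
14.00 wt% FeO ÷ 71.844 g/mol = 0.19487 mol, giving 0.19487 Fe and 0.19487 O.
24.24 wt% CaO ÷ 56.077 g/mol = 0.43226 mol, giving 0.43226 Ca and 0.43226 O.
51.86 wt% SiO2 ÷ 60.083 g/mol = 0.86314 mol, giving 0.86314 Si and 1.72628 O.
Oxygen sums to 2.59086; scaling by 6/2.59086 = 2.31583 puts the formula on 6 O.
Fe: 0.19487 × 2.31583 = 0.451 atoms per formula unit.

0.451 Fe apfu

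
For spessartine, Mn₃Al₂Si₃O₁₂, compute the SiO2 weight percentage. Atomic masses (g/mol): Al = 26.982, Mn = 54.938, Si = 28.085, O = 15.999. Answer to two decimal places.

36.41 wt%

Formula mass = 495.021 g/mol.
3 Si → 3.0000 mol SiO2 per formula unit; M(SiO2) = 60.083, so SiO2 mass = 180.249 g.
180.249/495.021 × 100 = 36.41 wt%.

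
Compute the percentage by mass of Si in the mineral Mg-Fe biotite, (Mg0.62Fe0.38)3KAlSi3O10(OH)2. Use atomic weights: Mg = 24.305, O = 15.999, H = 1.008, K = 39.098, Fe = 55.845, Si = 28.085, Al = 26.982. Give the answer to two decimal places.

Molar mass of (Mg0.62Fe0.38)3KAlSi3O10(OH)2: 1.86×24.305 + 1.14×55.845 + 1×39.098 + 1×26.982 + 3×28.085 + 12×15.999 + 2×1.008 = 453.210 g/mol.
Mass of Si per formula unit: 3 × 28.085 = 84.255 g.
Weight fraction Si = 84.255 / 453.210 = 0.1859.

18.59 weight percent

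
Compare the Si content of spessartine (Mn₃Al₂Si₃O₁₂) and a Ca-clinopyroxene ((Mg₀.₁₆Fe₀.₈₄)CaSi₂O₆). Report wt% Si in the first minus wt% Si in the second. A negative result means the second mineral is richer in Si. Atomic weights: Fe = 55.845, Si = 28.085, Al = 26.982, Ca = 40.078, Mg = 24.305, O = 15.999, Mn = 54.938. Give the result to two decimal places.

-6.09 percentage points

Si in Mn₃Al₂Si₃O₁₂: molar mass 495.021 g/mol; 3×28.085 = 84.255 g → 17.02 wt%.
Si in (Mg₀.₁₆Fe₀.₈₄)CaSi₂O₆: molar mass 243.041 g/mol; 2×28.085 = 56.170 g → 23.11 wt%.
Difference = 17.02 − 23.11 = -6.09 percentage points.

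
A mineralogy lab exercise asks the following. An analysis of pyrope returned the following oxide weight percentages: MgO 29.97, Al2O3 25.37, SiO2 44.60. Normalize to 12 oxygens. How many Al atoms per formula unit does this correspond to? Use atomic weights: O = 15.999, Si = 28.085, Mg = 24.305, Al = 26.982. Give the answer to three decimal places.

MgO (M=40.304): mol = 0.74360; Mg = 0.74360, O = 0.74360.
Al2O3 (M=101.961): mol = 0.24882; Al = 0.49764, O = 0.74646.
SiO2 (M=60.083): mol = 0.74231; Si = 0.74231, O = 1.48462.
ΣO = 2.97468; factor = 12/ΣO = 4.03405.
Al apfu = 0.49764 × 4.03405 = 2.008.

2.008 Al apfu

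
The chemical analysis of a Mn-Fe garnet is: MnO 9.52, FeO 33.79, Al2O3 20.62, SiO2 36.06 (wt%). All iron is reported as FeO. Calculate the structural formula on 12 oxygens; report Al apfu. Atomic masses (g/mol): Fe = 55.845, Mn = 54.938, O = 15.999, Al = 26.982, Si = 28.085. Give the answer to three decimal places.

2.013 Al apfu

9.52 wt% MnO ÷ 70.937 g/mol = 0.13420 mol, giving 0.13420 Mn and 0.13420 O.
33.79 wt% FeO ÷ 71.844 g/mol = 0.47032 mol, giving 0.47032 Fe and 0.47032 O.
20.62 wt% Al2O3 ÷ 101.961 g/mol = 0.20223 mol, giving 0.40446 Al and 0.60669 O.
36.06 wt% SiO2 ÷ 60.083 g/mol = 0.60017 mol, giving 0.60017 Si and 1.20034 O.
Oxygen sums to 2.41155; scaling by 12/2.41155 = 4.97605 puts the formula on 12 O.
Al: 0.40446 × 4.97605 = 2.013 atoms per formula unit.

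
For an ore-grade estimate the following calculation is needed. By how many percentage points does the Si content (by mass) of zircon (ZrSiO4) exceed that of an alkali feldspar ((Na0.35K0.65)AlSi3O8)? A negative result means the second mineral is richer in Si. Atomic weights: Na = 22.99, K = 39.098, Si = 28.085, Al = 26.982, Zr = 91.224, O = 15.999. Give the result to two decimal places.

First mineral: 28.085 g Si in 183.305 g formula = 15.32 wt% Si.
Second mineral: 84.255 g Si in 272.689 g formula = 30.90 wt% Si.
15.32% − 30.90% gives a difference of -15.58 percentage points.

-15.58 percentage points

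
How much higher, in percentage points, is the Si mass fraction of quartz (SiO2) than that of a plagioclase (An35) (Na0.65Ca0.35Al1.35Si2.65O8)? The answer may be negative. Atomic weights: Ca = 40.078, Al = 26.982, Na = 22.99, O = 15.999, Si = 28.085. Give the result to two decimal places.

18.95 percentage points

Si in SiO2: molar mass 60.083 g/mol; 1×28.085 = 28.085 g → 46.74 wt%.
Si in Na0.65Ca0.35Al1.35Si2.65O8: molar mass 267.814 g/mol; 2.65×28.085 = 74.425 g → 27.79 wt%.
Difference = 46.74 − 27.79 = 18.95 percentage points.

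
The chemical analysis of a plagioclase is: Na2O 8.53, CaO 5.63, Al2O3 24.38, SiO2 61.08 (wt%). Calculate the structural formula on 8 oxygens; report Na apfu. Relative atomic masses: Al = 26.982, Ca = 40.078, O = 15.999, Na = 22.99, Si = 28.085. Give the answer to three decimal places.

Na2O: 8.53/61.979 = 0.13763 mol → 0.27526 mol Na, 0.13763 mol O.
CaO: 5.63/56.077 = 0.10040 mol → 0.10040 mol Ca, 0.10040 mol O.
Al2O3: 24.38/101.961 = 0.23911 mol → 0.47822 mol Al, 0.71733 mol O.
SiO2: 61.08/60.083 = 1.01659 mol → 1.01659 mol Si, 2.03318 mol O.
Total oxygen = 2.98854 mol. Normalization factor = 8/2.98854 = 2.67689.
Na per 8 O = 0.27526 × 2.67689 = 0.737.

0.737 Na apfu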